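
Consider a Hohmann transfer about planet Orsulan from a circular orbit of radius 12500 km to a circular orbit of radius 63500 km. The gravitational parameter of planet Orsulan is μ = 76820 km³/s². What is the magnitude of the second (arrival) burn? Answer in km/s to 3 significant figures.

Transfer-ellipse semi-major axis a_t = (r₁ + r₂)/2 = (12500 + 63500)/2 = 38000 km.
On the circular orbit at r = 63500 km, v_c = √(μ/r) = 1.0999 km/s.
Transfer-orbit speed at the same r (vis-viva, a = a_t): v_t = √[μ(2/r − 1/a_t)] = 0.63083 km/s.
Δv₂ = |v_t − v_c| = |0.63083 − 1.0999| = 0.4691 km/s.

Δv₂ = 0.469 km/s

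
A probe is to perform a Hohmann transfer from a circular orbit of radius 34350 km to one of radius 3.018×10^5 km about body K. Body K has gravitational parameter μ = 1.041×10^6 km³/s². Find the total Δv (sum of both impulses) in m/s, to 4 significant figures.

Δv = 2889 m/s

Semi-major axis of the transfer orbit: a_t = (34350 + 3.018×10^5)/2 = 1.68075×10^5 km.
Circular speed at r₁: v₁ = √(μ/r₁) = √(1.041×10^6/34350) = 5.50506 km/s.
Transfer-orbit speed at r₁ (vis-viva equation): v_p = √[μ(2/r₁ − 1/a_t)] = 7.37683 km/s.
First burn Δv₁ = |v_p − v₁| = 1.8718 km/s.
At r₂, v₂ = √(μ/r₂) = 1.8572 km/s.
Transfer-orbit speed at r₂: v_a = √[μ(2/r₂ − 1/a_t)] = 0.83961 km/s.
Second burn Δv₂ = |v₂ − v_a| = 1.0176 km/s.
Δv = Δv₁ + Δv₂ = 1.8718 + 1.0176 = 2.889 km/s.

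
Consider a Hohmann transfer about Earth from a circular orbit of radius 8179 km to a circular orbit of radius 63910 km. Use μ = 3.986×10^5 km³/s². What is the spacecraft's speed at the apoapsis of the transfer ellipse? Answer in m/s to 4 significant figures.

v = 1190 m/s

Transfer-ellipse semi-major axis a_t = (r₁ + r₂)/2 = (8179 + 63910)/2 = 36044.5 km.
At apoapsis, r = 63910 km.
Vis-viva: v = √[μ(2/r − 1/a_t)] = √[3.986×10^5 × (2/63910 − 1/36044.5)] = 1.190 km/s.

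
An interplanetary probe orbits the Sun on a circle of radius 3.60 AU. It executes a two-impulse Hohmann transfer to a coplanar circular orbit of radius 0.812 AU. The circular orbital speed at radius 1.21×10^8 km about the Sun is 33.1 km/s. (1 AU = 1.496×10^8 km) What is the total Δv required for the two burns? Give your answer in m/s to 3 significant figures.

Δv = 15300 m/s

From the circular-orbit relation v² = μ/r at r = 1.21×10^8 km: μ = v²r = (33.1)² × 1.21×10^8 = 1.32569×10^11 km³/s².
In km: r₁ = 3.60 × 1.496×10^8 = 5.3856×10^8 km; r₂ = 0.812 × 1.496×10^8 = 1.214752×10^8 km.
The Hohmann ellipse has a_t = (r₁ + r₂)/2 = 3.300176×10^8 km.
At r₁ the circular-orbit speed is v₁ = √(μ/r₁) = 15.69 km/s.
Transfer-orbit speed at r₁ (vis-viva equation): v_a = √[μ(2/r₁ − 1/a_t)] = 9.519 km/s.
First burn Δv₁ = |v_a − v₁| = 6.171 km/s.
At r₂, v₂ = √(μ/r₂) = 33.035 km/s.
Transfer-orbit speed at r₂: v_p = √[μ(2/r₂ − 1/a_t)] = 42.201 km/s.
Second burn Δv₂ = |v₂ − v_p| = 9.166 km/s.
Total Δv = Δv₁ + Δv₂ = 15.34 km/s.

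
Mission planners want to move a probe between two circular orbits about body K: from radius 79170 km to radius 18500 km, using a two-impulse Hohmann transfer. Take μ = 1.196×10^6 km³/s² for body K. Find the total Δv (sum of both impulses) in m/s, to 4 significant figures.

The Hohmann ellipse has a_t = (r₁ + r₂)/2 = 48835 km.
Circular speed at r₁: v₁ = √(μ/r₁) = √(1.196×10^6/79170) = 3.8867 km/s.
Transfer-orbit speed at r₁ (vis-viva): v_a = √[μ(2/r₁ − 1/a_t)] = 2.3922 km/s.
First burn Δv₁ = |v_a − v₁| = 1.4945 km/s.
Circular speed at r₂: v₂ = √(μ/r₂) = 8.04044 km/s.
Transfer-orbit speed at r₂: v_p = √[μ(2/r₂ − 1/a_t)] = 10.2375 km/s.
Second burn Δv₂ = |v₂ − v_p| = 2.1971 km/s.
Δv = Δv₁ + Δv₂ = 1.4945 + 2.1971 = 3.692 km/s.

Δv = 3692 m/s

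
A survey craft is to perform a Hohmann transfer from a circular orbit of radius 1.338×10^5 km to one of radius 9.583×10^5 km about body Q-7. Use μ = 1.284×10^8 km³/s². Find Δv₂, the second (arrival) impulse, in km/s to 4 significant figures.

Δv₂ = 5.845 km/s

Semi-major axis of the transfer orbit: a_t = (1.338×10^5 + 9.583×10^5)/2 = 5.4605×10^5 km.
On the circular orbit at r = 9.583×10^5 km, v_c = √(μ/r) = 11.575 km/s.
Transfer-orbit speed at the same r (vis-viva, a = a_t): v_t = √[μ(2/r − 1/a_t)] = 5.7299 km/s.
Δv₂ = |v_t − v_c| = |5.7299 − 11.575| = 5.845 km/s.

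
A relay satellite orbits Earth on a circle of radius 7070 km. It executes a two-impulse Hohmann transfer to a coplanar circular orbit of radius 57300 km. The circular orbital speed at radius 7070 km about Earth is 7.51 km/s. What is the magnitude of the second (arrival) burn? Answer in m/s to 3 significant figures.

Δv₂ = 1400 m/s

From the circular-orbit relation v² = μ/r at r = 7070 km: μ = v²r = (7.51)² × 7070 = 3.98749×10^5 km³/s².
The Hohmann ellipse has a_t = (r₁ + r₂)/2 = 32185 km.
Circular speed at r = 57300 km: v_c = √(μ/r) = 2.638 km/s.
Transfer-orbit speed at the same r (vis-viva, a = a_t): v_t = √[μ(2/r − 1/a_t)] = 1.236 km/s.
Δv₂ = |v_t − v_c| = |1.236 − 2.638| = 1.402 km/s.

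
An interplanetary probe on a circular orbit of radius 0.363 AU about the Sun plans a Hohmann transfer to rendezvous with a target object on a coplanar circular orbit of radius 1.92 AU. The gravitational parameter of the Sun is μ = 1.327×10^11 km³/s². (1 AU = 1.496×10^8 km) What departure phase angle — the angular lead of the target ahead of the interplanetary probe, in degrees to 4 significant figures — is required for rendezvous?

φ = 97.48°

In km: r₁ = 0.363 × 1.496×10^8 = 5.43048×10^7 km; r₂ = 1.92 × 1.496×10^8 = 2.87232×10^8 km.
Semi-major axis of the transfer orbit: a_t = (5.43048×10^7 + 2.87232×10^8)/2 = 1.707684×10^8 km.
The half-period of the transfer ellipse is t = π√(a_t³/μ) = 1.92453×10^7 s.
Target angular speed ω₂ = √(μ/r₂³) = 7.48318×10^-8 rad/s.
Angle swept by the target during transfer: ω₂·t = 1.4402 rad = 82.52°.
The interplanetary probe traverses 180° on the transfer ellipse, so the target must lead by 180° − 82.52° = 97.48°.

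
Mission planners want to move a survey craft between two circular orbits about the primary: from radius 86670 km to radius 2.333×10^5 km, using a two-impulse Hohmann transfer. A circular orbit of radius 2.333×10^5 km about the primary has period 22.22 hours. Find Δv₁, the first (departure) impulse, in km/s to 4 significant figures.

Δv₁ = 6.241 km/s

From Kepler's third law T² = 4π²r³/μ at r = 2.333×10^5 km, T = 22.22 hours = 22.22 × 3600 s = 79992 s: μ = 4π²r³/T² = 7.83449×10^7 km³/s².
Transfer-ellipse semi-major axis a_t = (r₁ + r₂)/2 = (86670 + 2.333×10^5)/2 = 1.59985×10^5 km.
On the circular orbit at r = 86670 km, v_c = √(μ/r) = 30.066 km/s.
Vis-viva on the transfer ellipse at r = 86670 km gives v_t = √[μ(2/r − 1/a_t)] = 36.307 km/s.
Δv₁ = |v_t − v_c| = |36.307 − 30.066| = 6.241 km/s.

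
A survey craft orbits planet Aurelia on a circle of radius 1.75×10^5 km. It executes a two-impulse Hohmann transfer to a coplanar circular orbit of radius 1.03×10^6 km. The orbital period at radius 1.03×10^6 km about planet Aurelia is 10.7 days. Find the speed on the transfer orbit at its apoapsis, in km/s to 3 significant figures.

From Kepler's third law T² = 4π²r³/μ at r = 1.03×10^6 km, T = 10.7 days = 10.7 × 86400 s = 9.2448×10^5 s: μ = 4π²r³/T² = 5.04750×10^7 km³/s².
The Hohmann ellipse has a_t = (r₁ + r₂)/2 = 6.025×10^5 km.
The apoapsis of the transfer ellipse is at r = 1.030×10^6 km.
Applying v² = μ(2/r − 1/a_t): v = 3.773 km/s.

v = 3.77 km/s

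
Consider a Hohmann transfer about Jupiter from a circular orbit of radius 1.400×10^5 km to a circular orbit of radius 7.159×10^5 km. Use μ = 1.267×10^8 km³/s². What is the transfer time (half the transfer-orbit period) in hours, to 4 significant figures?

Transfer-ellipse semi-major axis a_t = (r₁ + r₂)/2 = (1.400×10^5 + 7.159×10^5)/2 = 4.2795×10^5 km.
Transfer time t = π√(a_t³/μ) = π√((4.2795×10^5)³ / 1.267×10^8) = 78136 s.
Converting: 78136 s ÷ 3600 s/hour = 21.70 hours.

t = 21.70 hours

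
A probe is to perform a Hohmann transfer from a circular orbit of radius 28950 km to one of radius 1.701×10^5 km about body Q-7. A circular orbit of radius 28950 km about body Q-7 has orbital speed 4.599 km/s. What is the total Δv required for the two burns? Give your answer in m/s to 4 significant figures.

Δv = 2287 m/s

From the circular-orbit relation v² = μ/r at r = 28950 km: μ = v²r = (4.599)² × 28950 = 6.12316×10^5 km³/s².
Semi-major axis of the transfer orbit: a_t = (28950 + 1.701×10^5)/2 = 99525 km.
At r₁ the circular-orbit speed is v₁ = √(μ/r₁) = 4.599 km/s.
On the transfer ellipse at r₁, v² = μ(2/r − 1/a) gives v_p = √[μ(2/r₁ − 1/a_t)] = 6.012 km/s.
First burn Δv₁ = |v_p − v₁| = 1.413 km/s.
Circular speed at r₂: v₂ = √(μ/r₂) = 1.897 km/s.
Transfer-orbit speed at r₂: v_a = √[μ(2/r₂ − 1/a_t)] = 1.023 km/s.
Second burn Δv₂ = |v₂ − v_a| = 0.8740 km/s.
Total Δv = Δv₁ + Δv₂ = 2.287 km/s.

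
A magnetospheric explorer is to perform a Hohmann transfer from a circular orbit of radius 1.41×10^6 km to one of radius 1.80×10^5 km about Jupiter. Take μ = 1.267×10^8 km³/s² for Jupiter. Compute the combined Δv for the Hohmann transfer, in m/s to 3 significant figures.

Semi-major axis of the transfer orbit: a_t = (1.410×10^6 + 1.800×10^5)/2 = 7.950×10^5 km.
Circular speed at r₁: v₁ = √(μ/r₁) = √(1.267×10^8/1.410×10^6) = 9.4794 km/s.
Transfer-orbit speed at r₁ (v² = μ(2/r − 1/a)): v_a = √[μ(2/r₁ − 1/a_t)] = 4.5106 km/s.
First burn Δv₁ = |v_a − v₁| = 4.969 km/s.
At r₂, v₂ = √(μ/r₂) = 26.531 km/s.
Transfer-orbit speed at r₂: v_p = √[μ(2/r₂ − 1/a_t)] = 35.333 km/s.
Second burn Δv₂ = |v₂ − v_p| = 8.802 km/s.
Total Δv = Δv₁ + Δv₂ = 13.77 km/s.

Δv = 13800 m/s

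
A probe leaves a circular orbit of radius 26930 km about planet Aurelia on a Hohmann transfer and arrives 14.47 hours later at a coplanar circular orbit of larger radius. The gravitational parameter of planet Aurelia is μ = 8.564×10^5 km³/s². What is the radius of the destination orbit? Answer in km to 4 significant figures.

Transfer time t = 14.47 hours = 52092 s, and t = π√(a_t³/μ).
So a_t = (μ t²/π²)^(1/3) = (8.564×10^5 × (52092)² / π²)^(1/3) = 61750 km.
Since a_t = (r₁ + r₂)/2, r₂ = 2a_t − r₁ = 2×61750 − 26930 = 96570 km.

r₂ = 96570 km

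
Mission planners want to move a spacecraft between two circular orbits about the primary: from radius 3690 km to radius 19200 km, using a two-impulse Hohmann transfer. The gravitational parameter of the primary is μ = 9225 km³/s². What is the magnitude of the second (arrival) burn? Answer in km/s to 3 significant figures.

Δv₂ = 0.300 km/s

Transfer-ellipse semi-major axis a_t = (r₁ + r₂)/2 = (3690 + 19200)/2 = 11445 km.
Circular speed at r = 19200 km: v_c = √(μ/r) = 0.6932 km/s.
Vis-viva on the transfer ellipse at r = 19200 km gives v_t = √[μ(2/r − 1/a_t)] = 0.3936 km/s.
Δv₂ = |v_t − v_c| = |0.3936 − 0.6932| = 0.2996 km/s.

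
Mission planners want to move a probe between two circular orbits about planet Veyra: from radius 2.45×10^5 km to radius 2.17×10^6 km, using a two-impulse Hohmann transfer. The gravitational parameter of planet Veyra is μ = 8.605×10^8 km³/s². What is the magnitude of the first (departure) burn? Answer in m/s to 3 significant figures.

Transfer-ellipse semi-major axis a_t = (r₁ + r₂)/2 = (2.450×10^5 + 2.170×10^6)/2 = 1.2075×10^6 km.
On the circular orbit at r = 2.450×10^5 km, v_c = √(μ/r) = 59.264 km/s.
Vis-viva on the transfer ellipse at r = 2.450×10^5 km gives v_t = √[μ(2/r − 1/a_t)] = 79.447 km/s.
Δv₁ = |v_t − v_c| = |79.447 − 59.264| = 20.18 km/s.

Δv₁ = 20200 m/s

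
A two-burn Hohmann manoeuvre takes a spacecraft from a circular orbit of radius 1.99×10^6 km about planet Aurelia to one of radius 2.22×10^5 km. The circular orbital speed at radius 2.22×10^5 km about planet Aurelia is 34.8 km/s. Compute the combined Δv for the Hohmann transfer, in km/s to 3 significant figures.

From the circular-orbit relation v² = μ/r at r = 2.22×10^5 km: μ = v²r = (34.8)² × 2.22×10^5 = 2.68851×10^8 km³/s².
Transfer-ellipse semi-major axis a_t = (r₁ + r₂)/2 = (1.990×10^6 + 2.220×10^5)/2 = 1.106×10^6 km.
At r₁ the circular-orbit speed is v₁ = √(μ/r₁) = 11.6233 km/s.
On the transfer ellipse at r₁, vis-viva gives v_a = √[μ(2/r₁ − 1/a_t)] = 5.20749 km/s.
First burn Δv₁ = |v_a − v₁| = 6.416 km/s.
At r₂, v₂ = √(μ/r₂) = 34.80 km/s.
Transfer-orbit speed at r₂: v_p = √[μ(2/r₂ − 1/a_t)] = 46.68 km/s.
Second burn Δv₂ = |v₂ − v_p| = 11.88 km/s.
Δv = Δv₁ + Δv₂ = 6.416 + 11.88 = 18.30 km/s.

Δv = 18.3 km/s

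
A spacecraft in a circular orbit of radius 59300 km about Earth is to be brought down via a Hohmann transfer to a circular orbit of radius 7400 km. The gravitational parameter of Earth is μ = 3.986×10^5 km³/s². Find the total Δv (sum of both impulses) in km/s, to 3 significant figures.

Δv = 3.82 km/s

Transfer-ellipse semi-major axis a_t = (r₁ + r₂)/2 = (59300 + 7400)/2 = 33350 km.
Circular speed at r₁: v₁ = √(μ/r₁) = √(3.986×10^5/59300) = 2.59263 km/s.
On the transfer ellipse at r₁, vis-viva gives v_a = √[μ(2/r₁ − 1/a_t)] = 1.22126 km/s.
First burn Δv₁ = |v_a − v₁| = 1.3714 km/s.
Circular speed at r₂: v₂ = √(μ/r₂) = 7.3393 km/s.
Transfer-orbit speed at r₂: v_p = √[μ(2/r₂ − 1/a_t)] = 9.7866 km/s.
Second burn Δv₂ = |v₂ − v_p| = 2.4473 km/s.
Total Δv = Δv₁ + Δv₂ = 3.819 km/s.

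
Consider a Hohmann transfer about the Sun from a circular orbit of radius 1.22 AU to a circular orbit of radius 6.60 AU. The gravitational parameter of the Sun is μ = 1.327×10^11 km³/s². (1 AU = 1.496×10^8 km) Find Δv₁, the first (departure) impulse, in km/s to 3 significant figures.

Δv₁ = 8.07 km/s

In km: r₁ = 1.22 × 1.496×10^8 = 1.82512×10^8 km; r₂ = 6.60 × 1.496×10^8 = 9.8736×10^8 km.
Semi-major axis of the transfer orbit: a_t = (1.82512×10^8 + 9.8736×10^8)/2 = 5.84936×10^8 km.
On the circular orbit at r = 1.82512×10^8 km, v_c = √(μ/r) = 26.9643 km/s.
Transfer-orbit speed at the same r (vis-viva, a = a_t): v_t = √[μ(2/r − 1/a_t)] = 35.0327 km/s.
Δv₁ = |v_t − v_c| = |35.0327 − 26.9643| = 8.068 km/s.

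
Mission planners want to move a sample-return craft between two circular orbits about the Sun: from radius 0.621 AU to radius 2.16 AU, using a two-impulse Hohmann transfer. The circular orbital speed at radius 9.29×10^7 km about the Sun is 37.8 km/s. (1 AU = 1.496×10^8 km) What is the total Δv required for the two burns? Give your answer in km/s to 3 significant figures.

Δv = 16.0 km/s

From the circular-orbit relation v² = μ/r at r = 9.29×10^7 km: μ = v²r = (37.8)² × 9.29×10^7 = 1.32739×10^11 km³/s².
In km: r₁ = 0.621 × 1.496×10^8 = 9.29016×10^7 km; r₂ = 2.16 × 1.496×10^8 = 3.23136×10^8 km.
Semi-major axis of the transfer orbit: a_t = (9.29016×10^7 + 3.23136×10^8)/2 = 2.080188×10^8 km.
Circular speed at r₁: v₁ = √(μ/r₁) = √(1.32739×10^11/9.29016×10^7) = 37.7997 km/s.
Transfer-orbit speed at r₁ (vis-viva equation): v_p = √[μ(2/r₁ − 1/a_t)] = 47.1118 km/s.
First burn Δv₁ = |v_p − v₁| = 9.3121 km/s.
At r₂, v₂ = √(μ/r₂) = 20.2678 km/s.
Transfer-orbit speed at r₂: v_a = √[μ(2/r₂ − 1/a_t)] = 13.5446 km/s.
Second burn Δv₂ = |v₂ − v_a| = 6.7232 km/s.
Δv = Δv₁ + Δv₂ = 9.3121 + 6.7232 = 16.04 km/s.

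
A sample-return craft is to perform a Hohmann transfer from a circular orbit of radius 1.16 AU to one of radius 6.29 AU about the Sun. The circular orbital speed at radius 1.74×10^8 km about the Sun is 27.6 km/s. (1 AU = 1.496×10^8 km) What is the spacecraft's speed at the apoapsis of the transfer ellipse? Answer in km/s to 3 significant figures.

From the circular-orbit relation v² = μ/r at r = 1.74×10^8 km: μ = v²r = (27.6)² × 1.74×10^8 = 1.32546×10^11 km³/s².
In km: r₁ = 1.16 × 1.496×10^8 = 1.73536×10^8 km; r₂ = 6.29 × 1.496×10^8 = 9.40984×10^8 km.
The Hohmann ellipse has a_t = (r₁ + r₂)/2 = 5.5726×10^8 km.
The apoapsis of the transfer ellipse is at r = 9.40984×10^8 km.
Applying v² = μ(2/r − 1/a_t): v = 6.623 km/s.

v = 6.62 km/s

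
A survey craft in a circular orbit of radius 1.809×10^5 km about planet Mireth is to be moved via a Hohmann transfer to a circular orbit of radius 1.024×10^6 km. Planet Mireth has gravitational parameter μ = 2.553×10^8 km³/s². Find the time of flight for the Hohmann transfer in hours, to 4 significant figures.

t = 25.54 hours

Semi-major axis of the transfer orbit: a_t = (1.809×10^5 + 1.024×10^6)/2 = 6.0245×10^5 km.
Half the transfer-orbit period gives t = π√(a_t³/μ) = 91940 s.
Converting: 91940 s ÷ 3600 s/hour = 25.54 hours.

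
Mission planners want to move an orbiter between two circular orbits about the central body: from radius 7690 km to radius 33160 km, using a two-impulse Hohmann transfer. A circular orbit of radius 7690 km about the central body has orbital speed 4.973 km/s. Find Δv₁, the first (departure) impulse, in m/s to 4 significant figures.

Δv₁ = 1363 m/s

From the circular-orbit relation v² = μ/r at r = 7690 km: μ = v²r = (4.973)² × 7690 = 1.90179×10^5 km³/s².
Semi-major axis of the transfer orbit: a_t = (7690 + 33160)/2 = 20425 km.
On the circular orbit at r = 7690 km, v_c = √(μ/r) = 4.973 km/s.
Vis-viva on the transfer ellipse at r = 7690 km gives v_t = √[μ(2/r − 1/a_t)] = 6.336 km/s.
Δv₁ = |v_t − v_c| = |6.336 − 4.973| = 1.363 km/s.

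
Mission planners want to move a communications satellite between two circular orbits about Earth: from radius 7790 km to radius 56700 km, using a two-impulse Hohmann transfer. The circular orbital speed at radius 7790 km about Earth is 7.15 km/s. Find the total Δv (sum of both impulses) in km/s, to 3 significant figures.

From the circular-orbit relation v² = μ/r at r = 7790 km: μ = v²r = (7.15)² × 7790 = 3.98244×10^5 km³/s².
The Hohmann ellipse has a_t = (r₁ + r₂)/2 = 32245 km.
Circular speed at r₁: v₁ = √(μ/r₁) = √(3.98244×10^5/7790) = 7.150 km/s.
On the transfer ellipse at r₁, vis-viva equation gives v_p = √[μ(2/r₁ − 1/a_t)] = 9.481 km/s.
First burn Δv₁ = |v_p − v₁| = 2.331 km/s.
Circular speed at r₂: v₂ = √(μ/r₂) = 2.6502 km/s.
Transfer-orbit speed at r₂: v_a = √[μ(2/r₂ − 1/a_t)] = 1.3026 km/s.
Second burn Δv₂ = |v₂ − v_a| = 1.348 km/s.
Δv = Δv₁ + Δv₂ = 2.331 + 1.348 = 3.679 km/s.

Δv = 3.68 km/s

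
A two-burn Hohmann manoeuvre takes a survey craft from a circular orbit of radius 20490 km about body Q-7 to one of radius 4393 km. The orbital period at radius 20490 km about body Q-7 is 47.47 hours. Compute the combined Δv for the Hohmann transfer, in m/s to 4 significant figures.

Δv = 766.7 m/s

From Kepler's third law T² = 4π²r³/μ at r = 20490 km, T = 47.47 hours = 47.47 × 3600 s = 1.70892×10^5 s: μ = 4π²r³/T² = 11629.0 km³/s².
Semi-major axis of the transfer orbit: a_t = (20490 + 4393)/2 = 12441.5 km.
At r₁ the circular-orbit speed is v₁ = √(μ/r₁) = 0.7534 km/s.
Transfer-orbit speed at r₁ (v² = μ(2/r − 1/a)): v_a = √[μ(2/r₁ − 1/a_t)] = 0.4477 km/s.
First burn Δv₁ = |v_a − v₁| = 0.3057 km/s.
Circular speed at r₂: v₂ = √(μ/r₂) = 1.627 km/s.
Transfer-orbit speed at r₂: v_p = √[μ(2/r₂ − 1/a_t)] = 2.088 km/s.
Second burn Δv₂ = |v₂ − v_p| = 0.4610 km/s.
Total Δv = Δv₁ + Δv₂ = 0.7667 km/s.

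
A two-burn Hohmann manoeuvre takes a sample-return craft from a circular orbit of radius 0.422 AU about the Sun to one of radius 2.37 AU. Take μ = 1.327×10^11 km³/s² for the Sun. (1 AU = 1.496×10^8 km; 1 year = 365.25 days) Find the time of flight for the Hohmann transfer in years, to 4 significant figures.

t = 0.8248 years

In km: r₁ = 0.422 × 1.496×10^8 = 6.31312×10^7 km; r₂ = 2.37 × 1.496×10^8 = 3.54552×10^8 km.
Semi-major axis of the transfer orbit: a_t = (6.31312×10^7 + 3.54552×10^8)/2 = 2.088416×10^8 km.
By Kepler's third law the transfer-orbit period is T = 2π√(a_t³/μ), so t = T/2 = 2.603×10^7 s.
Converting: 2.603×10^7 s ÷ 3.15576×10^7 s/year (365.25 × 86400) = 0.8248 years.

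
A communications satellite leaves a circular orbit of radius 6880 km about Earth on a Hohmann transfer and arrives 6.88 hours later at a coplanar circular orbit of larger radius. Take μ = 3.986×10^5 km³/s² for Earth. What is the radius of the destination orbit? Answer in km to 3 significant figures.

Transfer time t = 6.88 hours = 24768 s, and t = π√(a_t³/μ).
So a_t = (μ t²/π²)^(1/3) = (3.986×10^5 × (24768)² / π²)^(1/3) = 29152 km.
Since a_t = (r₁ + r₂)/2, r₂ = 2a_t − r₁ = 2×29152 − 6880 = 51424 km.

r₂ = 51400 km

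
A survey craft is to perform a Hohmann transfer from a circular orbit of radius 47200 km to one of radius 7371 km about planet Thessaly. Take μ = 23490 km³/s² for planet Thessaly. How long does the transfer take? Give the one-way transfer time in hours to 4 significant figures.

Semi-major axis of the transfer orbit: a_t = (47200 + 7371)/2 = 27285.5 km.
Transfer time t = π√(a_t³/μ) = π√((27285.5)³ / 23490) = 92390 s.
Converting: 92390 s ÷ 3600 s/hour = 25.66 hours.

t = 25.66 hours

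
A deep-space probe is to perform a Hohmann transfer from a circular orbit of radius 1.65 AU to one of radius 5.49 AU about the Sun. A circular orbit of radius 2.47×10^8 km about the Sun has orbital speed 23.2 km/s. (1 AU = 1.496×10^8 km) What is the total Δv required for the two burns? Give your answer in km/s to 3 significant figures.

From the circular-orbit relation v² = μ/r at r = 2.47×10^8 km: μ = v²r = (23.2)² × 2.47×10^8 = 1.32945×10^11 km³/s².
In km: r₁ = 1.65 × 1.496×10^8 = 2.4684×10^8 km; r₂ = 5.49 × 1.496×10^8 = 8.21304×10^8 km.
The Hohmann ellipse has a_t = (r₁ + r₂)/2 = 5.34072×10^8 km.
At r₁ the circular-orbit speed is v₁ = √(μ/r₁) = 23.2075 km/s.
Transfer-orbit speed at r₁ (v² = μ(2/r − 1/a)): v_p = √[μ(2/r₁ − 1/a_t)] = 28.7793 km/s.
First burn Δv₁ = |v_p − v₁| = 5.572 km/s.
Circular speed at r₂: v₂ = √(μ/r₂) = 12.7229 km/s.
Transfer-orbit speed at r₂: v_a = √[μ(2/r₂ − 1/a_t)] = 8.64953 km/s.
Second burn Δv₂ = |v₂ − v_a| = 4.073 km/s.
Total Δv = Δv₁ + Δv₂ = 9.645 km/s.

Δv = 9.65 km/s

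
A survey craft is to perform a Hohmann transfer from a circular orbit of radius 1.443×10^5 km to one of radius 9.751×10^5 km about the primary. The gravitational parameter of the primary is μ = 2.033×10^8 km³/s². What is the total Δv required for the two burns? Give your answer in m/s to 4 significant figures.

Transfer-ellipse semi-major axis a_t = (r₁ + r₂)/2 = (1.443×10^5 + 9.751×10^5)/2 = 5.597×10^5 km.
At r₁ the circular-orbit speed is v₁ = √(μ/r₁) = 37.53 km/s.
Transfer-orbit speed at r₁ (vis-viva): v_p = √[μ(2/r₁ − 1/a_t)] = 49.54 km/s.
First burn Δv₁ = |v_p − v₁| = 12.01 km/s.
Circular speed at r₂: v₂ = √(μ/r₂) = 14.44 km/s.
Transfer-orbit speed at r₂: v_a = √[μ(2/r₂ − 1/a_t)] = 7.332 km/s.
Second burn Δv₂ = |v₂ − v_a| = 7.108 km/s.
Δv = Δv₁ + Δv₂ = 12.01 + 7.108 = 19.12 km/s.

Δv = 19120 m/s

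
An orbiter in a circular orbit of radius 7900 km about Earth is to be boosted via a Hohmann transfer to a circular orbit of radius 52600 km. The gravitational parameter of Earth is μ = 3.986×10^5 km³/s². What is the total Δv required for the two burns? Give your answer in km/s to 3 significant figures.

Δv = 3.61 km/s

Transfer-ellipse semi-major axis a_t = (r₁ + r₂)/2 = (7900 + 52600)/2 = 30250 km.
Circular speed at r₁: v₁ = √(μ/r₁) = √(3.986×10^5/7900) = 7.10322 km/s.
On the transfer ellipse at r₁, vis-viva equation gives v_p = √[μ(2/r₁ − 1/a_t)] = 9.36667 km/s.
First burn Δv₁ = |v_p − v₁| = 2.263 km/s.
At r₂, v₂ = √(μ/r₂) = 2.753 km/s.
Transfer-orbit speed at r₂: v_a = √[μ(2/r₂ − 1/a_t)] = 1.407 km/s.
Second burn Δv₂ = |v₂ − v_a| = 1.346 km/s.
Total Δv = Δv₁ + Δv₂ = 3.609 km/s.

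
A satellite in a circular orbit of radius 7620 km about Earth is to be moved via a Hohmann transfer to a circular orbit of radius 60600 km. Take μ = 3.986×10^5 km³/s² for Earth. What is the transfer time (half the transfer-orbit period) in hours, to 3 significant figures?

t = 8.71 hours

Transfer-ellipse semi-major axis a_t = (r₁ + r₂)/2 = (7620 + 60600)/2 = 34110 km.
By Kepler's third law the transfer-orbit period is T = 2π√(a_t³/μ), so t = T/2 = 31350 s.
Converting: 31350 s ÷ 3600 s/hour = 8.71 hours.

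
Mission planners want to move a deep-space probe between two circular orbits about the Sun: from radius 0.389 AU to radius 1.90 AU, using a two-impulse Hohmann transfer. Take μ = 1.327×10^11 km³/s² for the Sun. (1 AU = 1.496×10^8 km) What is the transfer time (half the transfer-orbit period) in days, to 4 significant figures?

In km: r₁ = 0.389 × 1.496×10^8 = 5.81944×10^7 km; r₂ = 1.90 × 1.496×10^8 = 2.8424×10^8 km.
Transfer-ellipse semi-major axis a_t = (r₁ + r₂)/2 = (5.81944×10^7 + 2.8424×10^8)/2 = 1.712172×10^8 km.
By Kepler's third law the transfer-orbit period is T = 2π√(a_t³/μ), so t = T/2 = 1.932×10^7 s.
Converting: 1.932×10^7 s ÷ 86400 s/day = 223.6 days.

t = 223.6 days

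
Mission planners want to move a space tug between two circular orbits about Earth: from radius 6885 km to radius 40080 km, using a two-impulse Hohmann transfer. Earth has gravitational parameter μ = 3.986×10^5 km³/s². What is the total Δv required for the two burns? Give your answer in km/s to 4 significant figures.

Semi-major axis of the transfer orbit: a_t = (6885 + 40080)/2 = 23482.5 km.
Circular speed at r₁: v₁ = √(μ/r₁) = √(3.986×10^5/6885) = 7.609 km/s.
Transfer-orbit speed at r₁ (vis-viva equation): v_p = √[μ(2/r₁ − 1/a_t)] = 9.941 km/s.
First burn Δv₁ = |v_p − v₁| = 2.332 km/s.
At r₂, v₂ = √(μ/r₂) = 3.154 km/s.
Transfer-orbit speed at r₂: v_a = √[μ(2/r₂ − 1/a_t)] = 1.708 km/s.
Second burn Δv₂ = |v₂ − v_a| = 1.446 km/s.
Δv = Δv₁ + Δv₂ = 2.332 + 1.446 = 3.778 km/s.

Δv = 3.778 km/s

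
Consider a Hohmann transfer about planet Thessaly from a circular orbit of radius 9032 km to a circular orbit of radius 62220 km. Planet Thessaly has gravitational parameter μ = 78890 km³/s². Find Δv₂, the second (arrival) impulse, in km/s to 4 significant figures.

Transfer-ellipse semi-major axis a_t = (r₁ + r₂)/2 = (9032 + 62220)/2 = 35626 km.
Circular speed at r = 62220 km: v_c = √(μ/r) = 1.12602 km/s.
Transfer-orbit speed at the same r (vis-viva, a = a_t): v_t = √[μ(2/r − 1/a_t)] = 0.566963 km/s.
Δv₂ = |v_t − v_c| = |0.566963 − 1.12602| = 0.5591 km/s.

Δv₂ = 0.5591 km/s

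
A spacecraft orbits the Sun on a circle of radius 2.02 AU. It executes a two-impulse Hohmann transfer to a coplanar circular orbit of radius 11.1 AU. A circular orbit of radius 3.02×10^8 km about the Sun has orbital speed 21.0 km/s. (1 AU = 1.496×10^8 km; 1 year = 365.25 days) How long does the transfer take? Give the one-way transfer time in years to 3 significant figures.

From the circular-orbit relation v² = μ/r at r = 3.02×10^8 km: μ = v²r = (21.0)² × 3.02×10^8 = 1.33182×10^11 km³/s².
In km: r₁ = 2.02 × 1.496×10^8 = 3.02192×10^8 km; r₂ = 11.1 × 1.496×10^8 = 1.66056×10^9 km.
Transfer-ellipse semi-major axis a_t = (r₁ + r₂)/2 = (3.02192×10^8 + 1.66056×10^9)/2 = 9.81376×10^8 km.
By Kepler's third law the transfer-orbit period is T = 2π√(a_t³/μ), so t = T/2 = 2.647×10^8 s.
Converting: 2.647×10^8 s ÷ 3.15576×10^7 s/year (365.25 × 86400) = 8.39 years.

t = 8.39 years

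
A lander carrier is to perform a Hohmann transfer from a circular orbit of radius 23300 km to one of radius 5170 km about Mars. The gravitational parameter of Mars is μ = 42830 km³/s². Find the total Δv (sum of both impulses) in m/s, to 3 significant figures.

Δv = 1340 m/s

The Hohmann ellipse has a_t = (r₁ + r₂)/2 = 14235 km.
Circular speed at r₁: v₁ = √(μ/r₁) = √(42830/23300) = 1.3558 km/s.
On the transfer ellipse at r₁, vis-viva equation gives v_a = √[μ(2/r₁ − 1/a_t)] = 0.81708 km/s.
First burn Δv₁ = |v_a − v₁| = 0.5387 km/s.
At r₂, v₂ = √(μ/r₂) = 2.8783 km/s.
Transfer-orbit speed at r₂: v_p = √[μ(2/r₂ − 1/a_t)] = 3.6824 km/s.
Second burn Δv₂ = |v₂ − v_p| = 0.8041 km/s.
Δv = Δv₁ + Δv₂ = 0.5387 + 0.8041 = 1.343 km/s.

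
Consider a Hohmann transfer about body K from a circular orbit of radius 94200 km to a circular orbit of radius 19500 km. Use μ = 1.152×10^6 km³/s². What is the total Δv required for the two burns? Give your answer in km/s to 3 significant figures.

Δv = 3.66 km/s

Transfer-ellipse semi-major axis a_t = (r₁ + r₂)/2 = (94200 + 19500)/2 = 56850 km.
At r₁ the circular-orbit speed is v₁ = √(μ/r₁) = 3.497 km/s.
On the transfer ellipse at r₁, v² = μ(2/r − 1/a) gives v_a = √[μ(2/r₁ − 1/a_t)] = 2.048 km/s.
First burn Δv₁ = |v_a − v₁| = 1.449 km/s.
At r₂, v₂ = √(μ/r₂) = 7.686 km/s.
Transfer-orbit speed at r₂: v_p = √[μ(2/r₂ − 1/a_t)] = 9.894 km/s.
Second burn Δv₂ = |v₂ − v_p| = 2.208 km/s.
Δv = Δv₁ + Δv₂ = 1.449 + 2.208 = 3.657 km/s.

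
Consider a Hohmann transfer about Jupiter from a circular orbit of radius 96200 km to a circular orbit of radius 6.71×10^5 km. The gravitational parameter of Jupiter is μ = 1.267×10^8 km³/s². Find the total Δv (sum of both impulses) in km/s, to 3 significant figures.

Δv = 18.6 km/s

Transfer-ellipse semi-major axis a_t = (r₁ + r₂)/2 = (96200 + 6.710×10^5)/2 = 3.836×10^5 km.
Circular speed at r₁: v₁ = √(μ/r₁) = √(1.267×10^8/96200) = 36.29 km/s.
Transfer-orbit speed at r₁ (vis-viva): v_p = √[μ(2/r₁ − 1/a_t)] = 48.00 km/s.
First burn Δv₁ = |v_p − v₁| = 11.71 km/s.
At r₂, v₂ = √(μ/r₂) = 13.741 km/s.
Transfer-orbit speed at r₂: v_a = √[μ(2/r₂ − 1/a_t)] = 6.8814 km/s.
Second burn Δv₂ = |v₂ − v_a| = 6.860 km/s.
Δv = Δv₁ + Δv₂ = 11.71 + 6.860 = 18.57 km/s.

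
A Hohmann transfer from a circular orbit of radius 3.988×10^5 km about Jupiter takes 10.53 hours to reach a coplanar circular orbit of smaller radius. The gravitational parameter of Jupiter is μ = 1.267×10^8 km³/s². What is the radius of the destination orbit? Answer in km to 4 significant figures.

Transfer time t = 10.53 hours = 37908 s, and t = π√(a_t³/μ).
So a_t = (μ t²/π²)^(1/3) = (1.267×10^8 × (37908)² / π²)^(1/3) = 2.6423×10^5 km.
Since a_t = (r₁ + r₂)/2, r₂ = 2a_t − r₁ = 2×2.6423×10^5 − 3.988×10^5 = 1.2966×10^5 km.

r₂ = 1.297×10^5 km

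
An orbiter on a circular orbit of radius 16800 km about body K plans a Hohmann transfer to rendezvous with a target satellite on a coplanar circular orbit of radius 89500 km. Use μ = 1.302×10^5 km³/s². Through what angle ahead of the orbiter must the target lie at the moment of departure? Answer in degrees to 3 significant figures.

φ = 97.6°

Transfer-ellipse semi-major axis a_t = (r₁ + r₂)/2 = (16800 + 89500)/2 = 53150 km.
Transfer time t = π√(a_t³/μ) = 1.06684×10^5 s.
The target's mean motion on its circular orbit is ω₂ = √(μ/r₂³) = 1.34763×10^-5 rad/s.
Angle swept by the target during transfer: ω₂·t = 1.4377 rad = 82.37°.
Arrival is 180° from departure on the ellipse, so φ = 180° − 82.37° = 97.6°.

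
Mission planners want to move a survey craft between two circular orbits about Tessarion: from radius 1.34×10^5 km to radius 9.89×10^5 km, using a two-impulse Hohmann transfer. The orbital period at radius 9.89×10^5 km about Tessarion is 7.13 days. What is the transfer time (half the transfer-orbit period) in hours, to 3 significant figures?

From Kepler's third law T² = 4π²r³/μ at r = 9.89×10^5 km, T = 7.13 days = 7.13 × 86400 s = 6.16032×10^5 s: μ = 4π²r³/T² = 1.00633×10^8 km³/s².
Semi-major axis of the transfer orbit: a_t = (1.340×10^5 + 9.890×10^5)/2 = 5.615×10^5 km.
By Kepler's third law the transfer-orbit period is T = 2π√(a_t³/μ), so t = T/2 = 1.318×10^5 s.
Converting: 1.318×10^5 s ÷ 3600 s/hour = 36.6 hours.

t = 36.6 hours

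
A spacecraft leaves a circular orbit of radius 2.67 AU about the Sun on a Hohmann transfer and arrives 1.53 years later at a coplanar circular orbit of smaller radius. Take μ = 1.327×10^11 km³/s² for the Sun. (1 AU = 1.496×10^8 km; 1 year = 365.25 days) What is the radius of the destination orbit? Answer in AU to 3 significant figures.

r₂ = 1.55 AU

In km: r₁ = 2.67 × 1.496×10^8 = 3.99432×10^8 km.
Transfer time t = 1.53 years × 365.25 × 86400 s = 4.8283128×10^7 s, and t = π√(a_t³/μ).
So a_t = (μ t²/π²)^(1/3) = (1.327×10^11 × (4.8283128×10^7)² / π²)^(1/3) = 3.1530×10^8 km.
Since a_t = (r₁ + r₂)/2, r₂ = 2a_t − r₁ = 2×3.1530×10^8 − 3.99432×10^8 = 2.31168×10^8 km.
In AU: r₂ = 2.31168×10^8 / 1.496×10^8 = 1.55 AU.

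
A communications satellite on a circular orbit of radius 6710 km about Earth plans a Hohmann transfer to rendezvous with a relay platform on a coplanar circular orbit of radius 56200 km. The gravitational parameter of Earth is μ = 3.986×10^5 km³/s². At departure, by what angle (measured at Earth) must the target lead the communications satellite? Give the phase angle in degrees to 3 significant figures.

Transfer-ellipse semi-major axis a_t = (r₁ + r₂)/2 = (6710 + 56200)/2 = 31455 km.
The half-period of the transfer ellipse is t = π√(a_t³/μ) = 27760 s.
The target's mean motion on its circular orbit is ω₂ = √(μ/r₂³) = 4.739×10^-5 rad/s.
Angle swept by the target during transfer: ω₂·t = 1.3155 rad = 75.37°.
Arrival is 180° from departure on the ellipse, so φ = 180° − 75.37° = 105°.

φ = 105°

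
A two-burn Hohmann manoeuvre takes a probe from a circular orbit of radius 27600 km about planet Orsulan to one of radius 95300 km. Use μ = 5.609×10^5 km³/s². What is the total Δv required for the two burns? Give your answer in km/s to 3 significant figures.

Semi-major axis of the transfer orbit: a_t = (27600 + 95300)/2 = 61450 km.
Circular speed at r₁: v₁ = √(μ/r₁) = √(5.609×10^5/27600) = 4.508 km/s.
On the transfer ellipse at r₁, vis-viva equation gives v_p = √[μ(2/r₁ − 1/a_t)] = 5.614 km/s.
First burn Δv₁ = |v_p − v₁| = 1.106 km/s.
Circular speed at r₂: v₂ = √(μ/r₂) = 2.4260 km/s.
Transfer-orbit speed at r₂: v_a = √[μ(2/r₂ − 1/a_t)] = 1.6259 km/s.
Second burn Δv₂ = |v₂ − v_a| = 0.8001 km/s.
Total Δv = Δv₁ + Δv₂ = 1.906 km/s.

Δv = 1.91 km/s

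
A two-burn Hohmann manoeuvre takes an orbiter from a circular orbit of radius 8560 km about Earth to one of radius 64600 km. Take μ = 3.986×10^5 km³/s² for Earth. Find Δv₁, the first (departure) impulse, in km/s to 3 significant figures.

Semi-major axis of the transfer orbit: a_t = (8560 + 64600)/2 = 36580 km.
Circular speed at r = 8560 km: v_c = √(μ/r) = 6.824 km/s.
Vis-viva on the transfer ellipse at r = 8560 km gives v_t = √[μ(2/r − 1/a_t)] = 9.068 km/s.
Δv₁ = |v_t − v_c| = |9.068 − 6.824| = 2.244 km/s.

Δv₁ = 2.24 km/s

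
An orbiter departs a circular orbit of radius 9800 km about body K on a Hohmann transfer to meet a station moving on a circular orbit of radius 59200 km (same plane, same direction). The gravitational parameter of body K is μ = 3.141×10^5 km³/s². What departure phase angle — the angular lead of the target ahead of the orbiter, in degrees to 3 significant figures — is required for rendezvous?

The Hohmann ellipse has a_t = (r₁ + r₂)/2 = 34500 km.
The half-period of the transfer ellipse is t = π√(a_t³/μ) = 35920 s.
Target angular speed ω₂ = √(μ/r₂³) = 3.891×10^-5 rad/s.
Angle swept by the target during transfer: ω₂·t = 1.3976 rad = 80.08°.
The orbiter traverses 180° on the transfer ellipse, so the target must lead by 180° − 80.08° = 99.9°.

φ = 99.9°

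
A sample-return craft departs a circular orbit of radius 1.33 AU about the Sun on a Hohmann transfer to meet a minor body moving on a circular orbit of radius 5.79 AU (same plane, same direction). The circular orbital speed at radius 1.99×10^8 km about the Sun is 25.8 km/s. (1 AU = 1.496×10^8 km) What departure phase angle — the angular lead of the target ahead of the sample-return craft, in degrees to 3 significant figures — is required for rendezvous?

φ = 93.2°

From the circular-orbit relation v² = μ/r at r = 1.99×10^8 km: μ = v²r = (25.8)² × 1.99×10^8 = 1.32462×10^11 km³/s².
In km: r₁ = 1.33 × 1.496×10^8 = 1.98968×10^8 km; r₂ = 5.79 × 1.496×10^8 = 8.66184×10^8 km.
Transfer-ellipse semi-major axis a_t = (r₁ + r₂)/2 = (1.98968×10^8 + 8.66184×10^8)/2 = 5.32576×10^8 km.
Transfer time t = π√(a_t³/μ) = 1.0609×10^8 s.
The target's mean motion on its circular orbit is ω₂ = √(μ/r₂³) = 1.4277×10^-8 rad/s.
Angle swept by the target during transfer: ω₂·t = 1.5146 rad = 86.78°.
Arrival is 180° from departure on the ellipse, so φ = 180° − 86.78° = 93.2°.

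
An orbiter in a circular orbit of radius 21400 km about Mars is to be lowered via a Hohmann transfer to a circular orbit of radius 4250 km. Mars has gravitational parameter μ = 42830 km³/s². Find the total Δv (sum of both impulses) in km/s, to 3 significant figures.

The Hohmann ellipse has a_t = (r₁ + r₂)/2 = 12825 km.
Circular speed at r₁: v₁ = √(μ/r₁) = √(42830/21400) = 1.41471 km/s.
On the transfer ellipse at r₁, v² = μ(2/r − 1/a) gives v_a = √[μ(2/r₁ − 1/a_t)] = 0.814391 km/s.
First burn Δv₁ = |v_a − v₁| = 0.60032 km/s.
Circular speed at r₂: v₂ = √(μ/r₂) = 3.17453 km/s.
Transfer-orbit speed at r₂: v_p = √[μ(2/r₂ − 1/a_t)] = 4.10070 km/s.
Second burn Δv₂ = |v₂ − v_p| = 0.92617 km/s.
Δv = Δv₁ + Δv₂ = 0.60032 + 0.92617 = 1.526 km/s.

Δv = 1.53 km/s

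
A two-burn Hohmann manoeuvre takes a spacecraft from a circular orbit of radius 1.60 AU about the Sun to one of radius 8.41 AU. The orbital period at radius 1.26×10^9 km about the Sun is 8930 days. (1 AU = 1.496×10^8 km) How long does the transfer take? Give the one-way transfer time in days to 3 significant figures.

t = 2050 days

From Kepler's third law T² = 4π²r³/μ at r = 1.26×10^9 km, T = 8930 days = 8930 × 86400 s = 7.71552×10^8 s: μ = 4π²r³/T² = 1.32660×10^11 km³/s².
In km: r₁ = 1.60 × 1.496×10^8 = 2.3936×10^8 km; r₂ = 8.41 × 1.496×10^8 = 1.258136×10^9 km.
Transfer-ellipse semi-major axis a_t = (r₁ + r₂)/2 = (2.3936×10^8 + 1.258136×10^9)/2 = 7.48748×10^8 km.
Half the transfer-orbit period gives t = π√(a_t³/μ) = 1.767×10^8 s.
Converting: 1.767×10^8 s ÷ 86400 s/day = 2050 days.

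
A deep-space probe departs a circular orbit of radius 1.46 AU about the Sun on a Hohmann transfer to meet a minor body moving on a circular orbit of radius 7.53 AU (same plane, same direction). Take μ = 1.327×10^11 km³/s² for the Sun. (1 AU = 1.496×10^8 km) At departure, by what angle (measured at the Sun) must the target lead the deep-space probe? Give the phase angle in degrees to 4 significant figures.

φ = 96.98°

In km: r₁ = 1.46 × 1.496×10^8 = 2.18416×10^8 km; r₂ = 7.53 × 1.496×10^8 = 1.126488×10^9 km.
The Hohmann ellipse has a_t = (r₁ + r₂)/2 = 6.72452×10^8 km.
The half-period of the transfer ellipse is t = π√(a_t³/μ) = 1.504×10^8 s.
Target angular speed ω₂ = √(μ/r₂³) = 9.635×10^-9 rad/s.
Angle swept by the target during transfer: ω₂·t = 1.449 rad = 83.02°.
Arrival is 180° from departure on the ellipse, so φ = 180° − 83.02° = 96.98°.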